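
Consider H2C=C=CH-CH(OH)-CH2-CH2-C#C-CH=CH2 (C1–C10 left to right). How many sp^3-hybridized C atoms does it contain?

3

C1: sp2
C2: sp
C3: sp2
C4: sp3 ✓
C5: sp3 ✓
C6: sp3 ✓
C7: sp
C8: sp
C9: sp2
C10: sp2
C4, C5, C6 → 3 sp3 carbons.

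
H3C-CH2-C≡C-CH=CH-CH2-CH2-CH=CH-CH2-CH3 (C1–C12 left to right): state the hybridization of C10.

C10 carries 3 σ bonds, plus one π bond, giving a steric number of 3, so it is sp2.

sp²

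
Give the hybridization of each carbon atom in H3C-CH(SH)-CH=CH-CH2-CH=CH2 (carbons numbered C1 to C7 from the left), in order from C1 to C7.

C1 sp3, C2 sp3, C3 sp2, C4 sp2, C5 sp3, C6 sp2, C7 sp2

C1: 4 σ bonds — 4 electron domains, sp3.
C2 carries 4 σ bonds, giving a steric number of 4, so it is sp3.
C3 (3 σ bonds, plus one π bond) has steric number 3: sp2.
C4 has 3 σ bonds, plus one π bond: steric number 3 → sp2.
C5 — 4 σ bonds. Steric number 4, so sp3.
C6 is sp2: 3 σ bonds, plus one π bond, 3 electron-density regions.
C7 (3 σ bonds, plus one π bond) has steric number 3: sp2.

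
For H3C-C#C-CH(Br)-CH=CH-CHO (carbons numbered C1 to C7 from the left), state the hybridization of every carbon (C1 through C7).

C1 has 4 σ bonds: steric number 4 → sp3.
C2: 2 σ bonds, plus two π bonds — 2 electron domains, sp.
C3: 2 σ bonds, plus two π bonds; 2 regions of electron density → sp.
C4: 4 σ bonds; 4 regions of electron density → sp3.
C5: 3 σ bonds, plus one π bond — 3 electron domains, sp2.
C6 has 3 σ bonds, plus one π bond: steric number 3 → sp2.
C7 carries 3 σ bonds, plus one π bond, giving a steric number of 3, so it is sp2.

C1 sp3, C2 sp, C3 sp, C4 sp3, C5 sp2, C6 sp2, C7 sp2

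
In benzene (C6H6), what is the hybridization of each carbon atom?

Every ring carbon has three σ bonds and contributes one p electron to the aromatic π system.

sp2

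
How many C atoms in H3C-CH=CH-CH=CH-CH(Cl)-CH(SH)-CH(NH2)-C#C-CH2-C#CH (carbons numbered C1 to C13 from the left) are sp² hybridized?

C1: sp3
C2: sp2 ✓
C3: sp2 ✓
C4: sp2 ✓
C5: sp2 ✓
C6: sp3
C7: sp3
C8: sp3
C9: sp
C10: sp
C11: sp3
C12: sp
C13: sp
C2, C3, C4, C5 → 4 sp2 carbons.

4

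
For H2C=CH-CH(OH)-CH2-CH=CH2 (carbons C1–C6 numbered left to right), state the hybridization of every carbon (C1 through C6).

C1 sp2, C2 sp2, C3 sp3, C4 sp3, C5 sp2, C6 sp2

C1: 3 σ bonds, plus one π bond; 3 regions of electron density → sp2.
C2 has 3 σ bonds, plus one π bond: steric number 3 → sp2.
C3 has 4 σ bonds: steric number 4 → sp3.
C4: 4 σ bonds; 4 regions of electron density → sp3.
C5 (3 σ bonds, plus one π bond) has steric number 3: sp2.
C6 — 3 σ bonds, plus one π bond. Steric number 3, so sp2.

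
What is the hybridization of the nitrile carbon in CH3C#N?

sp

The nitrile carbon is sp: 2 σ bonds, plus two π bonds, 2 electron-density regions.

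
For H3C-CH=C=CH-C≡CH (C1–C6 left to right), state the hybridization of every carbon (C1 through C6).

C1 sp3, C2 sp2, C3 sp, C4 sp2, C5 sp, C6 sp

C1 has 4 σ bonds: steric number 4 → sp3.
C2: 3 σ bonds, plus one π bond — 3 electron domains, sp2.
C3 has 2 σ bonds, plus two π bonds: steric number 2 → sp.
C4: 3 σ bonds, plus one π bond; 3 regions of electron density → sp2.
C5: 2 σ bonds, plus two π bonds — 2 electron domains, sp.
C6 has 2 σ bonds, plus two π bonds: steric number 2 → sp.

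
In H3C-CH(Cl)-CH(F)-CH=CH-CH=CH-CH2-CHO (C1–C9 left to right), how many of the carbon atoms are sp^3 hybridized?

C1: sp3 ✓
C2: sp3 ✓
C3: sp3 ✓
C4: sp2
C5: sp2
C6: sp2
C7: sp2
C8: sp3 ✓
C9: sp2
C1, C2, C3, C8 → 4 sp3 carbons.

4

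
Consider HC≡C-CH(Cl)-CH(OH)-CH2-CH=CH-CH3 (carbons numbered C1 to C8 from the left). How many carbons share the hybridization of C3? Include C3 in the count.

C3 is sp3 (only σ bonds).
C1: sp
C2: sp
C3: sp3 ✓
C4: sp3 ✓
C5: sp3 ✓
C6: sp2
C7: sp2
C8: sp3 ✓
4 carbons are sp3.

4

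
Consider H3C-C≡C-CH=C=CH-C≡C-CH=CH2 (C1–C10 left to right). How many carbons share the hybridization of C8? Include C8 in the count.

C8 is sp (two π bonds).
C1: sp3
C2: sp ✓
C3: sp ✓
C4: sp2
C5: sp ✓
C6: sp2
C7: sp ✓
C8: sp ✓
C9: sp2
C10: sp2
5 carbons are sp.

5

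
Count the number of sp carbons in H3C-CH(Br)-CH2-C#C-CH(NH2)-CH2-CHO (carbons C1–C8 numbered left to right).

C1: sp3
C2: sp3
C3: sp3
C4: sp ✓
C5: sp ✓
C6: sp3
C7: sp3
C8: sp2
C4, C5 → 2 sp carbons.

2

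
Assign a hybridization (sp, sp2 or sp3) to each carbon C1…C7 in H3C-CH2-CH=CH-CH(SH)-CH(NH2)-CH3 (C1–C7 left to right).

C1 sp3, C2 sp3, C3 sp2, C4 sp2, C5 sp3, C6 sp3, C7 sp3

C1 has 4 σ bonds: steric number 4 → sp3.
C2: 4 σ bonds; 4 regions of electron density → sp3.
C3 (3 σ bonds, plus one π bond) has steric number 3: sp2.
C4 is sp2: 3 σ bonds, plus one π bond, 3 electron-density regions.
C5 carries 4 σ bonds, giving a steric number of 4, so it is sp3.
C6: 4 σ bonds; 4 regions of electron density → sp3.
C7: 4 σ bonds; 4 regions of electron density → sp3.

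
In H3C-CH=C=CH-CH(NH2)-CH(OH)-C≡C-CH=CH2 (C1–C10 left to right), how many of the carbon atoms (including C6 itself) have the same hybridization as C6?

3

C6 is sp3 (only σ bonds).
C1: sp3 ✓
C2: sp2
C3: sp
C4: sp2
C5: sp3 ✓
C6: sp3 ✓
C7: sp
C8: sp
C9: sp2
C10: sp2
3 carbons are sp3.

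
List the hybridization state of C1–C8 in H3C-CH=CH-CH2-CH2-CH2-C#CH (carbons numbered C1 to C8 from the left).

C1 has 4 σ bonds: steric number 4 → sp3.
C2: 3 σ bonds, plus one π bond — 3 electron domains, sp2.
C3 is sp2: 3 σ bonds, plus one π bond, 3 electron-density regions.
C4 is sp3: 4 σ bonds, 4 electron-density regions.
C5 (4 σ bonds) has steric number 4: sp3.
C6: 4 σ bonds — 4 electron domains, sp3.
C7: 2 σ bonds, plus two π bonds — 2 electron domains, sp.
C8 (2 σ bonds, plus two π bonds) has steric number 2: sp.

C1 sp3, C2 sp2, C3 sp2, C4 sp3, C5 sp3, C6 sp3, C7 sp, C8 sp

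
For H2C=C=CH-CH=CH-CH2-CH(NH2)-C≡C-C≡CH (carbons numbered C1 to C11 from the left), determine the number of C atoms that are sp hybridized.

C1: sp2
C2: sp ✓
C3: sp2
C4: sp2
C5: sp2
C6: sp3
C7: sp3
C8: sp ✓
C9: sp ✓
C10: sp ✓
C11: sp ✓
C2, C8, C9, C10, C11 → 5 sp carbons.

5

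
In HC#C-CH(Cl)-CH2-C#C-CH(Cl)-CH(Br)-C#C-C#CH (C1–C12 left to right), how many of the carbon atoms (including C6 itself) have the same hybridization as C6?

C6 is sp (two π bonds).
C1: sp ✓
C2: sp ✓
C3: sp3
C4: sp3
C5: sp ✓
C6: sp ✓
C7: sp3
C8: sp3
C9: sp ✓
C10: sp ✓
C11: sp ✓
C12: sp ✓
8 carbons are sp.

8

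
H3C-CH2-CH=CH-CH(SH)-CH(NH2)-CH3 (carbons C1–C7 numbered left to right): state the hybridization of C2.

sp^3

C2 (4 σ bonds) has steric number 4: sp3.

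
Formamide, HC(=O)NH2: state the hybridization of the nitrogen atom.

Amide resonance delocalises the N lone pair; N is planar sp2.

sp^2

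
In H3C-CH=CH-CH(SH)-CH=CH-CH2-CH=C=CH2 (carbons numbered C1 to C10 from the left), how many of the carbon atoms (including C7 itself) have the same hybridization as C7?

3

C7 is sp3 (only σ bonds).
C1: sp3 ✓
C2: sp2
C3: sp2
C4: sp3 ✓
C5: sp2
C6: sp2
C7: sp3 ✓
C8: sp2
C9: sp
C10: sp2
3 carbons are sp3.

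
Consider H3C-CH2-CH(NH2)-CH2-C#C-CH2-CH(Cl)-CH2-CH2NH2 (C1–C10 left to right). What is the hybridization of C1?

sp³

C1 (4 σ bonds) has steric number 4: sp3.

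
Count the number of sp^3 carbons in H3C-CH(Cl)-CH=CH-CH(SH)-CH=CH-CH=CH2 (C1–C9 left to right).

C1: sp3 ✓
C2: sp3 ✓
C3: sp2
C4: sp2
C5: sp3 ✓
C6: sp2
C7: sp2
C8: sp2
C9: sp2
C1, C2, C5 → 3 sp3 carbons.

3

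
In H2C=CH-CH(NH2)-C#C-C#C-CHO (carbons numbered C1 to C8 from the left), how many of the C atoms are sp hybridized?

C1: sp2
C2: sp2
C3: sp3
C4: sp ✓
C5: sp ✓
C6: sp ✓
C7: sp ✓
C8: sp2
C4, C5, C6, C7 → 4 sp carbons.

4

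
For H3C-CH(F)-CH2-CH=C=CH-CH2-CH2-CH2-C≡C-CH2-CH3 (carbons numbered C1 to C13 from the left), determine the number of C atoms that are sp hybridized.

3

C1: sp3
C2: sp3
C3: sp3
C4: sp2
C5: sp ✓
C6: sp2
C7: sp3
C8: sp3
C9: sp3
C10: sp ✓
C11: sp ✓
C12: sp3
C13: sp3
C5, C10, C11 → 3 sp carbons.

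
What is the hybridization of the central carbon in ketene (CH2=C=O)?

The central carbon: 2 σ bonds, plus two π bonds — 2 electron domains, sp.

sp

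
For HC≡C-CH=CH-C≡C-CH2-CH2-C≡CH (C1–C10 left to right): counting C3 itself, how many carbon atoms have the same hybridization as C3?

2

C3 is sp2 (one π bond).
C1: sp
C2: sp
C3: sp2 ✓
C4: sp2 ✓
C5: sp
C6: sp
C7: sp3
C8: sp3
C9: sp
C10: sp
2 carbons are sp2.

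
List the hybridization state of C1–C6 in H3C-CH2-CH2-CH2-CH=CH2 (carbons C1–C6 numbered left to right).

C1 sp3, C2 sp3, C3 sp3, C4 sp3, C5 sp2, C6 sp2

C1 (4 σ bonds) has steric number 4: sp3.
C2: 4 σ bonds; 4 regions of electron density → sp3.
C3 has 4 σ bonds: steric number 4 → sp3.
C4 has 4 σ bonds: steric number 4 → sp3.
C5 has 3 σ bonds, plus one π bond: steric number 3 → sp2.
C6 is sp2: 3 σ bonds, plus one π bond, 3 electron-density regions.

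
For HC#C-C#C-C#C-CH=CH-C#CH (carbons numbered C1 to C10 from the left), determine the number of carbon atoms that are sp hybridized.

8

C1: sp ✓
C2: sp ✓
C3: sp ✓
C4: sp ✓
C5: sp ✓
C6: sp ✓
C7: sp2
C8: sp2
C9: sp ✓
C10: sp ✓
C1, C2, C3, C4, C5, C6, C9, C10 → 8 sp carbons.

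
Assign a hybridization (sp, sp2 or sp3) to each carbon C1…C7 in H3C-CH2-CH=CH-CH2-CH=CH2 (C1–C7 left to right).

C1 (4 σ bonds) has steric number 4: sp3.
C2 is sp3: 4 σ bonds, 4 electron-density regions.
C3: 3 σ bonds, plus one π bond — 3 electron domains, sp2.
C4 — 3 σ bonds, plus one π bond. Steric number 3, so sp2.
C5 is sp3: 4 σ bonds, 4 electron-density regions.
C6 is sp2: 3 σ bonds, plus one π bond, 3 electron-density regions.
C7 is sp2: 3 σ bonds, plus one π bond, 3 electron-density regions.

C1 sp3, C2 sp3, C3 sp2, C4 sp2, C5 sp3, C6 sp2, C7 sp2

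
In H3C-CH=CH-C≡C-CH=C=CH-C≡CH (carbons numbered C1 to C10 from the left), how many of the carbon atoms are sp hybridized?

5

C1: sp3
C2: sp2
C3: sp2
C4: sp ✓
C5: sp ✓
C6: sp2
C7: sp ✓
C8: sp2
C9: sp ✓
C10: sp ✓
C4, C5, C7, C9, C10 → 5 sp carbons.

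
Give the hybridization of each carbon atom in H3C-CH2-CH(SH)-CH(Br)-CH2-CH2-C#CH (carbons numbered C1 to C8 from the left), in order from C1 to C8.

C1: 4 σ bonds — 4 electron domains, sp3.
C2 (4 σ bonds) has steric number 4: sp3.
C3 has 4 σ bonds: steric number 4 → sp3.
C4: 4 σ bonds; 4 regions of electron density → sp3.
C5 has 4 σ bonds: steric number 4 → sp3.
C6 carries 4 σ bonds, giving a steric number of 4, so it is sp3.
C7: 2 σ bonds, plus two π bonds — 2 electron domains, sp.
C8: 2 σ bonds, plus two π bonds — 2 electron domains, sp.

C1 sp3, C2 sp3, C3 sp3, C4 sp3, C5 sp3, C6 sp3, C7 sp, C8 sp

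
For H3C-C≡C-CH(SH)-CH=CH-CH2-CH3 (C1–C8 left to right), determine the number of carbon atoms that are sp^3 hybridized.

4

C1: sp3 ✓
C2: sp
C3: sp
C4: sp3 ✓
C5: sp2
C6: sp2
C7: sp3 ✓
C8: sp3 ✓
C1, C4, C7, C8 → 4 sp3 carbons.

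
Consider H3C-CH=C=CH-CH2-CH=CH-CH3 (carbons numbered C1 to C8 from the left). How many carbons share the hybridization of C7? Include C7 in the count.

4

C7 is sp2 (one π bond).
C1: sp3
C2: sp2 ✓
C3: sp
C4: sp2 ✓
C5: sp3
C6: sp2 ✓
C7: sp2 ✓
C8: sp3
4 carbons are sp2.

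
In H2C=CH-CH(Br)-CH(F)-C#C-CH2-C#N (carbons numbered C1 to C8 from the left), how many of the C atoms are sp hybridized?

C1: sp2
C2: sp2
C3: sp3
C4: sp3
C5: sp ✓
C6: sp ✓
C7: sp3
C8: sp ✓
C5, C6, C8 → 3 sp carbons.

3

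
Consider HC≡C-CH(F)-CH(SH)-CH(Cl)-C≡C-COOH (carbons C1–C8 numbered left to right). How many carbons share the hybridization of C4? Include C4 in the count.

3

C4 is sp3 (only σ bonds).
C1: sp
C2: sp
C3: sp3 ✓
C4: sp3 ✓
C5: sp3 ✓
C6: sp
C7: sp
C8: sp2
3 carbons are sp3.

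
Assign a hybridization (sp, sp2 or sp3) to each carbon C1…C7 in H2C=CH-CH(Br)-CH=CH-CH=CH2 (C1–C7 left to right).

C1 — 3 σ bonds, plus one π bond. Steric number 3, so sp2.
C2 (3 σ bonds, plus one π bond) has steric number 3: sp2.
C3 — 4 σ bonds. Steric number 4, so sp3.
C4: 3 σ bonds, plus one π bond; 3 regions of electron density → sp2.
C5 is sp2: 3 σ bonds, plus one π bond, 3 electron-density regions.
C6: 3 σ bonds, plus one π bond — 3 electron domains, sp2.
C7 carries 3 σ bonds, plus one π bond, giving a steric number of 3, so it is sp2.

C1 sp2, C2 sp2, C3 sp3, C4 sp2, C5 sp2, C6 sp2, C7 sp2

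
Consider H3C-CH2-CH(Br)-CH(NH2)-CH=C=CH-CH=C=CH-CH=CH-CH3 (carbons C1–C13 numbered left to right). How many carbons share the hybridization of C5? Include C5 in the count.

6

C5 is sp2 (one π bond).
C1: sp3
C2: sp3
C3: sp3
C4: sp3
C5: sp2 ✓
C6: sp
C7: sp2 ✓
C8: sp2 ✓
C9: sp
C10: sp2 ✓
C11: sp2 ✓
C12: sp2 ✓
C13: sp3
6 carbons are sp2.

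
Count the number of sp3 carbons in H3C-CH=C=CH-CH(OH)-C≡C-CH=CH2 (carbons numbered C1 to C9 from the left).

2

C1: sp3 ✓
C2: sp2
C3: sp
C4: sp2
C5: sp3 ✓
C6: sp
C7: sp
C8: sp2
C9: sp2
C1, C5 → 2 sp3 carbons.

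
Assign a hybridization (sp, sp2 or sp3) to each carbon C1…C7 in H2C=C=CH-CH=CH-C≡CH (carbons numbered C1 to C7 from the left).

C1 — 3 σ bonds, plus one π bond. Steric number 3, so sp2.
C2: 2 σ bonds, plus two π bonds — 2 electron domains, sp.
C3 has 3 σ bonds, plus one π bond: steric number 3 → sp2.
C4 is sp2: 3 σ bonds, plus one π bond, 3 electron-density regions.
C5: 3 σ bonds, plus one π bond; 3 regions of electron density → sp2.
C6 is sp: 2 σ bonds, plus two π bonds, 2 electron-density regions.
C7 — 2 σ bonds, plus two π bonds. Steric number 2, so sp.

C1 sp2, C2 sp, C3 sp2, C4 sp2, C5 sp2, C6 sp, C7 sp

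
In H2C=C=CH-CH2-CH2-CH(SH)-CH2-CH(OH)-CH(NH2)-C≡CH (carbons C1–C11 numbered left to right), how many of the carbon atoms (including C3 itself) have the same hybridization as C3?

C3 is sp2 (one π bond).
C1: sp2 ✓
C2: sp
C3: sp2 ✓
C4: sp3
C5: sp3
C6: sp3
C7: sp3
C8: sp3
C9: sp3
C10: sp
C11: sp
2 carbons are sp2.

2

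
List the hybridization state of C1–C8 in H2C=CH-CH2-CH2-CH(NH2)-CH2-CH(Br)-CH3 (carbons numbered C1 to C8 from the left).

C1 has 3 σ bonds, plus one π bond: steric number 3 → sp2.
C2 — 3 σ bonds, plus one π bond. Steric number 3, so sp2.
C3: 4 σ bonds — 4 electron domains, sp3.
C4: 4 σ bonds; 4 regions of electron density → sp3.
C5: 4 σ bonds; 4 regions of electron density → sp3.
C6 has 4 σ bonds: steric number 4 → sp3.
C7 (4 σ bonds) has steric number 4: sp3.
C8: 4 σ bonds; 4 regions of electron density → sp3.

C1 sp2, C2 sp2, C3 sp3, C4 sp3, C5 sp3, C6 sp3, C7 sp3, C8 sp3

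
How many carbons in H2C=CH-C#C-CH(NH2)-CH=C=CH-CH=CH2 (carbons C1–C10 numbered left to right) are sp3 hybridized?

C1: sp2
C2: sp2
C3: sp
C4: sp
C5: sp3 ✓
C6: sp2
C7: sp
C8: sp2
C9: sp2
C10: sp2
C5 → 1 sp3 carbon.

1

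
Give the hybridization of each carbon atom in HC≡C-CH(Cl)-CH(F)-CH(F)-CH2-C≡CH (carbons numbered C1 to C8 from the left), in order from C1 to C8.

C1 sp, C2 sp, C3 sp3, C4 sp3, C5 sp3, C6 sp3, C7 sp, C8 sp

C1: 2 σ bonds, plus two π bonds; 2 regions of electron density → sp.
C2 is sp: 2 σ bonds, plus two π bonds, 2 electron-density regions.
C3 — 4 σ bonds. Steric number 4, so sp3.
C4: 4 σ bonds — 4 electron domains, sp3.
C5 is sp3: 4 σ bonds, 4 electron-density regions.
C6 (4 σ bonds) has steric number 4: sp3.
C7 — 2 σ bonds, plus two π bonds. Steric number 2, so sp.
C8 (2 σ bonds, plus two π bonds) has steric number 2: sp.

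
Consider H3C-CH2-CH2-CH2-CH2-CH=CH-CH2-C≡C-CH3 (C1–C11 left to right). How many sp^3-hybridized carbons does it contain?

7

C1: sp3 ✓
C2: sp3 ✓
C3: sp3 ✓
C4: sp3 ✓
C5: sp3 ✓
C6: sp2
C7: sp2
C8: sp3 ✓
C9: sp
C10: sp
C11: sp3 ✓
C1, C2, C3, C4, C5, C8, C11 → 7 sp3 carbons.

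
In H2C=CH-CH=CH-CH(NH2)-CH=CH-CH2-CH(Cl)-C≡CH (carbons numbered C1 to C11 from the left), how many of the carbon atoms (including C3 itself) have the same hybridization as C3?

6

C3 is sp2 (one π bond).
C1: sp2 ✓
C2: sp2 ✓
C3: sp2 ✓
C4: sp2 ✓
C5: sp3
C6: sp2 ✓
C7: sp2 ✓
C8: sp3
C9: sp3
C10: sp
C11: sp
6 carbons are sp2.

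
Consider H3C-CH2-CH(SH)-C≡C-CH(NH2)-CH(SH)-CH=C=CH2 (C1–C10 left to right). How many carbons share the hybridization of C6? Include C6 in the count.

5

C6 is sp3 (only σ bonds).
C1: sp3 ✓
C2: sp3 ✓
C3: sp3 ✓
C4: sp
C5: sp
C6: sp3 ✓
C7: sp3 ✓
C8: sp2
C9: sp
C10: sp2
5 carbons are sp3.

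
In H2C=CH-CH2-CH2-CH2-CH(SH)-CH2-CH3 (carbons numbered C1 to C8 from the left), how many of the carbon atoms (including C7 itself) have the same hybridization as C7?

C7 is sp3 (only σ bonds).
C1: sp2
C2: sp2
C3: sp3 ✓
C4: sp3 ✓
C5: sp3 ✓
C6: sp3 ✓
C7: sp3 ✓
C8: sp3 ✓
6 carbons are sp3.

6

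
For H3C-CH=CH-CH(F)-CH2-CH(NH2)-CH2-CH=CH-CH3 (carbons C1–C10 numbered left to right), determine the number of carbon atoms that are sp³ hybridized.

C1: sp3 ✓
C2: sp2
C3: sp2
C4: sp3 ✓
C5: sp3 ✓
C6: sp3 ✓
C7: sp3 ✓
C8: sp2
C9: sp2
C10: sp3 ✓
C1, C4, C5, C6, C7, C10 → 6 sp3 carbons.

6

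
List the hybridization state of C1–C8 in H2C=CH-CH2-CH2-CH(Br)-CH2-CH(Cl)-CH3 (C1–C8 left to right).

C1 — 3 σ bonds, plus one π bond. Steric number 3, so sp2.
C2 carries 3 σ bonds, plus one π bond, giving a steric number of 3, so it is sp2.
C3 has 4 σ bonds: steric number 4 → sp3.
C4 (4 σ bonds) has steric number 4: sp3.
C5 is sp3: 4 σ bonds, 4 electron-density regions.
C6 (4 σ bonds) has steric number 4: sp3.
C7: 4 σ bonds; 4 regions of electron density → sp3.
C8: 4 σ bonds — 4 electron domains, sp3.

C1 sp2, C2 sp2, C3 sp3, C4 sp3, C5 sp3, C6 sp3, C7 sp3, C8 sp3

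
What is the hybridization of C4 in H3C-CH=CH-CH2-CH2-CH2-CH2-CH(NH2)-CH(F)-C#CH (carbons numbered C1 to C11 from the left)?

C4 (4 σ bonds) has steric number 4: sp3.

sp3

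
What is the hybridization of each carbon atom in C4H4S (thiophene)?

sp²

Each carbon atom: 3 σ bonds, plus one π bond — 3 electron domains, sp2.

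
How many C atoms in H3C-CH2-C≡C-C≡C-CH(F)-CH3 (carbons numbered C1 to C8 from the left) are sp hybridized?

4

C1: sp3
C2: sp3
C3: sp ✓
C4: sp ✓
C5: sp ✓
C6: sp ✓
C7: sp3
C8: sp3
C3, C4, C5, C6 → 4 sp carbons.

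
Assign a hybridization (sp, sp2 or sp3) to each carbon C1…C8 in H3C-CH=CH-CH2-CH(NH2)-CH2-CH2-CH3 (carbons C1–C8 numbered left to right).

C1: 4 σ bonds; 4 regions of electron density → sp3.
C2 has 3 σ bonds, plus one π bond: steric number 3 → sp2.
C3 carries 3 σ bonds, plus one π bond, giving a steric number of 3, so it is sp2.
C4: 4 σ bonds — 4 electron domains, sp3.
C5: 4 σ bonds; 4 regions of electron density → sp3.
C6 — 4 σ bonds. Steric number 4, so sp3.
C7 has 4 σ bonds: steric number 4 → sp3.
C8 has 4 σ bonds: steric number 4 → sp3.

C1 sp3, C2 sp2, C3 sp2, C4 sp3, C5 sp3, C6 sp3, C7 sp3, C8 sp3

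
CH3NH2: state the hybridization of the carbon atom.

sp3

The carbon atom has 4 σ bonds: steric number 4 → sp3.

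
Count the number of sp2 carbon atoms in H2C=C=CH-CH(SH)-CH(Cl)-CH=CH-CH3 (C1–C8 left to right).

C1: sp2 ✓
C2: sp
C3: sp2 ✓
C4: sp3
C5: sp3
C6: sp2 ✓
C7: sp2 ✓
C8: sp3
C1, C3, C6, C7 → 4 sp2 carbons.

4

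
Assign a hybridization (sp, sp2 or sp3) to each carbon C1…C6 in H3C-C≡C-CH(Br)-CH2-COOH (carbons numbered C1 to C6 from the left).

C1 — 4 σ bonds. Steric number 4, so sp3.
C2 has 2 σ bonds, plus two π bonds: steric number 2 → sp.
C3 (2 σ bonds, plus two π bonds) has steric number 2: sp.
C4 carries 4 σ bonds, giving a steric number of 4, so it is sp3.
C5 — 4 σ bonds. Steric number 4, so sp3.
C6 (3 σ bonds, plus one π bond) has steric number 3: sp2.

C1 sp3, C2 sp, C3 sp, C4 sp3, C5 sp3, C6 sp2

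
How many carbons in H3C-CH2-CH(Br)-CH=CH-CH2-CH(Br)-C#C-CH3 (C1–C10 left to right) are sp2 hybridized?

C1: sp3
C2: sp3
C3: sp3
C4: sp2 ✓
C5: sp2 ✓
C6: sp3
C7: sp3
C8: sp
C9: sp
C10: sp3
C4, C5 → 2 sp2 carbons.

2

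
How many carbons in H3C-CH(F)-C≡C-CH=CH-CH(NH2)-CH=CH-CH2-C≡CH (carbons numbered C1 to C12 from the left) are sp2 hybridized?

C1: sp3
C2: sp3
C3: sp
C4: sp
C5: sp2 ✓
C6: sp2 ✓
C7: sp3
C8: sp2 ✓
C9: sp2 ✓
C10: sp3
C11: sp
C12: sp
C5, C6, C8, C9 → 4 sp2 carbons.

4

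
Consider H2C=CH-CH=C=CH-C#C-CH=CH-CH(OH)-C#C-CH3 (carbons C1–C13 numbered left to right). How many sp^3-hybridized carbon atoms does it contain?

C1: sp2
C2: sp2
C3: sp2
C4: sp
C5: sp2
C6: sp
C7: sp
C8: sp2
C9: sp2
C10: sp3 ✓
C11: sp
C12: sp
C13: sp3 ✓
C10, C13 → 2 sp3 carbons.

2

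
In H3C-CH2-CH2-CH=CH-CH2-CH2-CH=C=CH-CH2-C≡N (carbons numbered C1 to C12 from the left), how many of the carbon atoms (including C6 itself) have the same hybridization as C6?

C6 is sp3 (only σ bonds).
C1: sp3 ✓
C2: sp3 ✓
C3: sp3 ✓
C4: sp2
C5: sp2
C6: sp3 ✓
C7: sp3 ✓
C8: sp2
C9: sp
C10: sp2
C11: sp3 ✓
C12: sp
6 carbons are sp3.

6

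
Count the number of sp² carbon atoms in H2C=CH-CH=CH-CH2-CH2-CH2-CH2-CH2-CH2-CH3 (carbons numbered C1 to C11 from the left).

4

C1: sp2 ✓
C2: sp2 ✓
C3: sp2 ✓
C4: sp2 ✓
C5: sp3
C6: sp3
C7: sp3
C8: sp3
C9: sp3
C10: sp3
C11: sp3
C1, C2, C3, C4 → 4 sp2 carbons.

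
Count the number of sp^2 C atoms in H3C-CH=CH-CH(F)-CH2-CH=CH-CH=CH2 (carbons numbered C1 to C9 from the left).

6

C1: sp3
C2: sp2 ✓
C3: sp2 ✓
C4: sp3
C5: sp3
C6: sp2 ✓
C7: sp2 ✓
C8: sp2 ✓
C9: sp2 ✓
C2, C3, C6, C7, C8, C9 → 6 sp2 carbons.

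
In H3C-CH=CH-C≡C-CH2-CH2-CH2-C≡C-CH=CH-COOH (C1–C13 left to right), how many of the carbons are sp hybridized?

C1: sp3
C2: sp2
C3: sp2
C4: sp ✓
C5: sp ✓
C6: sp3
C7: sp3
C8: sp3
C9: sp ✓
C10: sp ✓
C11: sp2
C12: sp2
C13: sp2
C4, C5, C9, C10 → 4 sp carbons.

4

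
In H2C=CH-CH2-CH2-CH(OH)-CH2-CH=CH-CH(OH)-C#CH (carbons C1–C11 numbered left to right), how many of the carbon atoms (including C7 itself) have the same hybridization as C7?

4

C7 is sp2 (one π bond).
C1: sp2 ✓
C2: sp2 ✓
C3: sp3
C4: sp3
C5: sp3
C6: sp3
C7: sp2 ✓
C8: sp2 ✓
C9: sp3
C10: sp
C11: sp
4 carbons are sp2.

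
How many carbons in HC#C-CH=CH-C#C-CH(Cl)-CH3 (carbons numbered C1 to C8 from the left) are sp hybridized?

4

C1: sp ✓
C2: sp ✓
C3: sp2
C4: sp2
C5: sp ✓
C6: sp ✓
C7: sp3
C8: sp3
C1, C2, C5, C6 → 4 sp carbons.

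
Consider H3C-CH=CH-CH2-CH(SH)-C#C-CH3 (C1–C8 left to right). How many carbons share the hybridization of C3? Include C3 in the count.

2

C3 is sp2 (one π bond).
C1: sp3
C2: sp2 ✓
C3: sp2 ✓
C4: sp3
C5: sp3
C6: sp
C7: sp
C8: sp3
2 carbons are sp2.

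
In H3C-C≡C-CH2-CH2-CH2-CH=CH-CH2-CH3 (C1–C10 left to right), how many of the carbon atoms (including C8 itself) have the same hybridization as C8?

2

C8 is sp2 (one π bond).
C1: sp3
C2: sp
C3: sp
C4: sp3
C5: sp3
C6: sp3
C7: sp2 ✓
C8: sp2 ✓
C9: sp3
C10: sp3
2 carbons are sp2.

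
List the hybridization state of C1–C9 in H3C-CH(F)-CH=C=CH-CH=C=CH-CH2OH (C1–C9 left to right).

C1 sp3, C2 sp3, C3 sp2, C4 sp, C5 sp2, C6 sp2, C7 sp, C8 sp2, C9 sp3

C1 is sp3: 4 σ bonds, 4 electron-density regions.
C2 is sp3: 4 σ bonds, 4 electron-density regions.
C3 — 3 σ bonds, plus one π bond. Steric number 3, so sp2.
C4 carries 2 σ bonds, plus two π bonds, giving a steric number of 2, so it is sp.
C5 — 3 σ bonds, plus one π bond. Steric number 3, so sp2.
C6: 3 σ bonds, plus one π bond; 3 regions of electron density → sp2.
C7 carries 2 σ bonds, plus two π bonds, giving a steric number of 2, so it is sp.
C8: 3 σ bonds, plus one π bond; 3 regions of electron density → sp2.
C9 (4 σ bonds) has steric number 4: sp3.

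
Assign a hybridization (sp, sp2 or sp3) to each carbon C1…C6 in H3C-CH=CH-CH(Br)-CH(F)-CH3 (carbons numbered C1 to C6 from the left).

C1 sp3, C2 sp2, C3 sp2, C4 sp3, C5 sp3, C6 sp3

C1: 4 σ bonds; 4 regions of electron density → sp3.
C2 — 3 σ bonds, plus one π bond. Steric number 3, so sp2.
C3 — 3 σ bonds, plus one π bond. Steric number 3, so sp2.
C4 carries 4 σ bonds, giving a steric number of 4, so it is sp3.
C5 has 4 σ bonds: steric number 4 → sp3.
C6: 4 σ bonds; 4 regions of electron density → sp3.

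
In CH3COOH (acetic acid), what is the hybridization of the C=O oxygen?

sp²

The C=O oxygen: 1 σ bond and 2 lone pairs, plus one π bond; 3 regions of electron density → sp2.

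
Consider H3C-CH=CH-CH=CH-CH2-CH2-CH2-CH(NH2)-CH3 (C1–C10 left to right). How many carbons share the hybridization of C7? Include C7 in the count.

C7 is sp3 (only σ bonds).
C1: sp3 ✓
C2: sp2
C3: sp2
C4: sp2
C5: sp2
C6: sp3 ✓
C7: sp3 ✓
C8: sp3 ✓
C9: sp3 ✓
C10: sp3 ✓
6 carbons are sp3.

6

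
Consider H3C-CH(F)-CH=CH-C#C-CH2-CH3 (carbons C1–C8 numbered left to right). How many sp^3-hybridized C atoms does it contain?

4

C1: sp3 ✓
C2: sp3 ✓
C3: sp2
C4: sp2
C5: sp
C6: sp
C7: sp3 ✓
C8: sp3 ✓
C1, C2, C7, C8 → 4 sp3 carbons.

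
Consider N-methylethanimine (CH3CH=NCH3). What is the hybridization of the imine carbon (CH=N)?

The imine carbon (CH=N) — 3 σ bonds, plus one π bond. Steric number 3, so sp2.

sp^2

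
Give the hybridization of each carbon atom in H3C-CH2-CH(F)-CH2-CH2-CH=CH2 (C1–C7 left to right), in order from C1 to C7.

C1 sp3, C2 sp3, C3 sp3, C4 sp3, C5 sp3, C6 sp2, C7 sp2

C1 is sp3: 4 σ bonds, 4 electron-density regions.
C2 (4 σ bonds) has steric number 4: sp3.
C3: 4 σ bonds; 4 regions of electron density → sp3.
C4 (4 σ bonds) has steric number 4: sp3.
C5 (4 σ bonds) has steric number 4: sp3.
C6: 3 σ bonds, plus one π bond; 3 regions of electron density → sp2.
C7 is sp2: 3 σ bonds, plus one π bond, 3 electron-density regions.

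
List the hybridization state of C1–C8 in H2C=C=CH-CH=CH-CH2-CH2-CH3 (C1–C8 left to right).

C1 sp2, C2 sp, C3 sp2, C4 sp2, C5 sp2, C6 sp3, C7 sp3, C8 sp3

C1 (3 σ bonds, plus one π bond) has steric number 3: sp2.
C2 is sp: 2 σ bonds, plus two π bonds, 2 electron-density regions.
C3: 3 σ bonds, plus one π bond; 3 regions of electron density → sp2.
C4 (3 σ bonds, plus one π bond) has steric number 3: sp2.
C5 carries 3 σ bonds, plus one π bond, giving a steric number of 3, so it is sp2.
C6: 4 σ bonds — 4 electron domains, sp3.
C7 is sp3: 4 σ bonds, 4 electron-density regions.
C8 has 4 σ bonds: steric number 4 → sp3.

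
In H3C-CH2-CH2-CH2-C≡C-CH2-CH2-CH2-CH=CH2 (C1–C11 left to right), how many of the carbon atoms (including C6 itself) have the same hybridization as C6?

2

C6 is sp (two π bonds).
C1: sp3
C2: sp3
C3: sp3
C4: sp3
C5: sp ✓
C6: sp ✓
C7: sp3
C8: sp3
C9: sp3
C10: sp2
C11: sp2
2 carbons are sp.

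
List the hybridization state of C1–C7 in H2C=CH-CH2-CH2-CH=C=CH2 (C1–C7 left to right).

C1 sp2, C2 sp2, C3 sp3, C4 sp3, C5 sp2, C6 sp, C7 sp2

C1 has 3 σ bonds, plus one π bond: steric number 3 → sp2.
C2 is sp2: 3 σ bonds, plus one π bond, 3 electron-density regions.
C3 — 4 σ bonds. Steric number 4, so sp3.
C4 — 4 σ bonds. Steric number 4, so sp3.
C5 carries 3 σ bonds, plus one π bond, giving a steric number of 3, so it is sp2.
C6: 2 σ bonds, plus two π bonds — 2 electron domains, sp.
C7 carries 3 σ bonds, plus one π bond, giving a steric number of 3, so it is sp2.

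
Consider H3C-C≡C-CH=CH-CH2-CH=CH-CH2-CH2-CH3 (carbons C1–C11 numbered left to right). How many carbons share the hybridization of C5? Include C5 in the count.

4

C5 is sp2 (one π bond).
C1: sp3
C2: sp
C3: sp
C4: sp2 ✓
C5: sp2 ✓
C6: sp3
C7: sp2 ✓
C8: sp2 ✓
C9: sp3
C10: sp3
C11: sp3
4 carbons are sp2.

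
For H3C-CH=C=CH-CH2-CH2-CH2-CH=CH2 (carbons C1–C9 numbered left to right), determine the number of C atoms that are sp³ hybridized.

C1: sp3 ✓
C2: sp2
C3: sp
C4: sp2
C5: sp3 ✓
C6: sp3 ✓
C7: sp3 ✓
C8: sp2
C9: sp2
C1, C5, C6, C7 → 4 sp3 carbons.

4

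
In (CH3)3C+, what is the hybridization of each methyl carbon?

sp3

Each methyl carbon: 4 σ bonds; 4 regions of electron density → sp3.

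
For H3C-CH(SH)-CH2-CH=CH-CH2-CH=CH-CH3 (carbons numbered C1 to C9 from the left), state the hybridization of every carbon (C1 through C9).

C1 sp3, C2 sp3, C3 sp3, C4 sp2, C5 sp2, C6 sp3, C7 sp2, C8 sp2, C9 sp3

C1 has 4 σ bonds: steric number 4 → sp3.
C2: 4 σ bonds — 4 electron domains, sp3.
C3 (4 σ bonds) has steric number 4: sp3.
C4: 3 σ bonds, plus one π bond — 3 electron domains, sp2.
C5 is sp2: 3 σ bonds, plus one π bond, 3 electron-density regions.
C6 (4 σ bonds) has steric number 4: sp3.
C7: 3 σ bonds, plus one π bond; 3 regions of electron density → sp2.
C8 — 3 σ bonds, plus one π bond. Steric number 3, so sp2.
C9 (4 σ bonds) has steric number 4: sp3.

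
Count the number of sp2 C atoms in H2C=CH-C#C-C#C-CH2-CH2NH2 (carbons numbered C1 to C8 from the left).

2

C1: sp2 ✓
C2: sp2 ✓
C3: sp
C4: sp
C5: sp
C6: sp
C7: sp3
C8: sp3
C1, C2 → 2 sp2 carbons.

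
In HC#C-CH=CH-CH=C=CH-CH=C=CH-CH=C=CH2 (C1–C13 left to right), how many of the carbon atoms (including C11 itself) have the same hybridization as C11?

C11 is sp2 (one π bond).
C1: sp
C2: sp
C3: sp2 ✓
C4: sp2 ✓
C5: sp2 ✓
C6: sp
C7: sp2 ✓
C8: sp2 ✓
C9: sp
C10: sp2 ✓
C11: sp2 ✓
C12: sp
C13: sp2 ✓
8 carbons are sp2.

8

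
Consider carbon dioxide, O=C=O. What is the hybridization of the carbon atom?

sp

Two σ bonds, two π bonds → steric number 2 → sp.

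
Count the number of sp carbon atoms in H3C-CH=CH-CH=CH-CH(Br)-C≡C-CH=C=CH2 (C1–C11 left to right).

3

C1: sp3
C2: sp2
C3: sp2
C4: sp2
C5: sp2
C6: sp3
C7: sp ✓
C8: sp ✓
C9: sp2
C10: sp ✓
C11: sp2
C7, C8, C10 → 3 sp carbons.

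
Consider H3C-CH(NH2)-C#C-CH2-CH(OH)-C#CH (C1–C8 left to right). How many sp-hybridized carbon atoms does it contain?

C1: sp3
C2: sp3
C3: sp ✓
C4: sp ✓
C5: sp3
C6: sp3
C7: sp ✓
C8: sp ✓
C3, C4, C7, C8 → 4 sp carbons.

4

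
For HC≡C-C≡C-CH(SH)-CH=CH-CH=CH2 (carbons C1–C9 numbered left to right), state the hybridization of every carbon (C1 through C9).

C1 sp, C2 sp, C3 sp, C4 sp, C5 sp3, C6 sp2, C7 sp2, C8 sp2, C9 sp2

C1 has 2 σ bonds, plus two π bonds: steric number 2 → sp.
C2: 2 σ bonds, plus two π bonds; 2 regions of electron density → sp.
C3 has 2 σ bonds, plus two π bonds: steric number 2 → sp.
C4: 2 σ bonds, plus two π bonds — 2 electron domains, sp.
C5 has 4 σ bonds: steric number 4 → sp3.
C6 (3 σ bonds, plus one π bond) has steric number 3: sp2.
C7 has 3 σ bonds, plus one π bond: steric number 3 → sp2.
C8: 3 σ bonds, plus one π bond; 3 regions of electron density → sp2.
C9: 3 σ bonds, plus one π bond; 3 regions of electron density → sp2.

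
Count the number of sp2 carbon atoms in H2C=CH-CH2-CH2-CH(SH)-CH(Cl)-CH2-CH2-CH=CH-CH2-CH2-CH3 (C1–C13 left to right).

4

C1: sp2 ✓
C2: sp2 ✓
C3: sp3
C4: sp3
C5: sp3
C6: sp3
C7: sp3
C8: sp3
C9: sp2 ✓
C10: sp2 ✓
C11: sp3
C12: sp3
C13: sp3
C1, C2, C9, C10 → 4 sp2 carbons.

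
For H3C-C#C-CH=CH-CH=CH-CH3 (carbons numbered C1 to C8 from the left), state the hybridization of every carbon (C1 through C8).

C1 sp3, C2 sp, C3 sp, C4 sp2, C5 sp2, C6 sp2, C7 sp2, C8 sp3

C1 has 4 σ bonds: steric number 4 → sp3.
C2 (2 σ bonds, plus two π bonds) has steric number 2: sp.
C3 (2 σ bonds, plus two π bonds) has steric number 2: sp.
C4 has 3 σ bonds, plus one π bond: steric number 3 → sp2.
C5 has 3 σ bonds, plus one π bond: steric number 3 → sp2.
C6 carries 3 σ bonds, plus one π bond, giving a steric number of 3, so it is sp2.
C7 carries 3 σ bonds, plus one π bond, giving a steric number of 3, so it is sp2.
C8: 4 σ bonds; 4 regions of electron density → sp3.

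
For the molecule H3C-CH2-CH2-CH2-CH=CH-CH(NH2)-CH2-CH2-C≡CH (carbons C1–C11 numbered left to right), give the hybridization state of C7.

C7: 4 σ bonds — 4 electron domains, sp3.

sp3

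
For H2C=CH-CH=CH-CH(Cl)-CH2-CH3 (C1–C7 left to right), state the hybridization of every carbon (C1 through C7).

C1 sp2, C2 sp2, C3 sp2, C4 sp2, C5 sp3, C6 sp3, C7 sp3

C1 is sp2: 3 σ bonds, plus one π bond, 3 electron-density regions.
C2: 3 σ bonds, plus one π bond — 3 electron domains, sp2.
C3: 3 σ bonds, plus one π bond; 3 regions of electron density → sp2.
C4: 3 σ bonds, plus one π bond — 3 electron domains, sp2.
C5: 4 σ bonds; 4 regions of electron density → sp3.
C6 carries 4 σ bonds, giving a steric number of 4, so it is sp3.
C7: 4 σ bonds; 4 regions of electron density → sp3.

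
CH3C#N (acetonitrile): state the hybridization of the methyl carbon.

sp³

The methyl carbon — 4 σ bonds. Steric number 4, so sp3.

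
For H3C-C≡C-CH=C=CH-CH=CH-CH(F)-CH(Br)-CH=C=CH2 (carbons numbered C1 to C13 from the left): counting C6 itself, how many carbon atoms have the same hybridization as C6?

C6 is sp2 (one π bond).
C1: sp3
C2: sp
C3: sp
C4: sp2 ✓
C5: sp
C6: sp2 ✓
C7: sp2 ✓
C8: sp2 ✓
C9: sp3
C10: sp3
C11: sp2 ✓
C12: sp
C13: sp2 ✓
6 carbons are sp2.

6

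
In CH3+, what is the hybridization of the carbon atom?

sp²

Three σ bonds to H, empty p orbital → sp2, trigonal planar.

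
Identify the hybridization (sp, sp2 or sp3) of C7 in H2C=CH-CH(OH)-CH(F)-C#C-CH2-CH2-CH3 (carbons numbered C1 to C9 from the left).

sp³

C7 (4 σ bonds) has steric number 4: sp3.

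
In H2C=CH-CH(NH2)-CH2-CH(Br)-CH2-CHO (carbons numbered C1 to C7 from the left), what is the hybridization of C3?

sp3

C3: 4 σ bonds; 4 regions of electron density → sp3.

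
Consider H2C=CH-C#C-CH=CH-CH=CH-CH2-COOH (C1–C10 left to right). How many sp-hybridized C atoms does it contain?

C1: sp2
C2: sp2
C3: sp ✓
C4: sp ✓
C5: sp2
C6: sp2
C7: sp2
C8: sp2
C9: sp3
C10: sp2
C3, C4 → 2 sp carbons.

2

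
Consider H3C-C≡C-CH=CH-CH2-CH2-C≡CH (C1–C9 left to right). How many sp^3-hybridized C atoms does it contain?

C1: sp3 ✓
C2: sp
C3: sp
C4: sp2
C5: sp2
C6: sp3 ✓
C7: sp3 ✓
C8: sp
C9: sp
C1, C6, C7 → 3 sp3 carbons.

3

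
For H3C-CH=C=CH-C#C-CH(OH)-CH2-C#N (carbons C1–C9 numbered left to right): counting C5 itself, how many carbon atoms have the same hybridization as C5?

C5 is sp (two π bonds).
C1: sp3
C2: sp2
C3: sp ✓
C4: sp2
C5: sp ✓
C6: sp ✓
C7: sp3
C8: sp3
C9: sp ✓
4 carbons are sp.

4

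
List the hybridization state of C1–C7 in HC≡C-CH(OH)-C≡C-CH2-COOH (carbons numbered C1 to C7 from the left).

C1: 2 σ bonds, plus two π bonds; 2 regions of electron density → sp.
C2 has 2 σ bonds, plus two π bonds: steric number 2 → sp.
C3 carries 4 σ bonds, giving a steric number of 4, so it is sp3.
C4 carries 2 σ bonds, plus two π bonds, giving a steric number of 2, so it is sp.
C5 is sp: 2 σ bonds, plus two π bonds, 2 electron-density regions.
C6 is sp3: 4 σ bonds, 4 electron-density regions.
C7 is sp2: 3 σ bonds, plus one π bond, 3 electron-density regions.

C1 sp, C2 sp, C3 sp3, C4 sp, C5 sp, C6 sp3, C7 sp2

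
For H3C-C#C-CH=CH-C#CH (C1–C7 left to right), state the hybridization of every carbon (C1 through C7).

C1 sp3, C2 sp, C3 sp, C4 sp2, C5 sp2, C6 sp, C7 sp

C1 has 4 σ bonds: steric number 4 → sp3.
C2 — 2 σ bonds, plus two π bonds. Steric number 2, so sp.
C3 carries 2 σ bonds, plus two π bonds, giving a steric number of 2, so it is sp.
C4 carries 3 σ bonds, plus one π bond, giving a steric number of 3, so it is sp2.
C5: 3 σ bonds, plus one π bond; 3 regions of electron density → sp2.
C6 (2 σ bonds, plus two π bonds) has steric number 2: sp.
C7 has 2 σ bonds, plus two π bonds: steric number 2 → sp.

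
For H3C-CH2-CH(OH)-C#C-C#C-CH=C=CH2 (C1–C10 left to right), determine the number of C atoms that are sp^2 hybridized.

C1: sp3
C2: sp3
C3: sp3
C4: sp
C5: sp
C6: sp
C7: sp
C8: sp2 ✓
C9: sp
C10: sp2 ✓
C8, C10 → 2 sp2 carbons.

2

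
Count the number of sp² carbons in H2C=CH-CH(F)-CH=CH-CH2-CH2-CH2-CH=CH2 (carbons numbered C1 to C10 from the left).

C1: sp2 ✓
C2: sp2 ✓
C3: sp3
C4: sp2 ✓
C5: sp2 ✓
C6: sp3
C7: sp3
C8: sp3
C9: sp2 ✓
C10: sp2 ✓
C1, C2, C4, C5, C9, C10 → 6 sp2 carbons.

6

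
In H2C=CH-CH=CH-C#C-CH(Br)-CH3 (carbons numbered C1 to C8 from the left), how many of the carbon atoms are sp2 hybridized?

4

C1: sp2 ✓
C2: sp2 ✓
C3: sp2 ✓
C4: sp2 ✓
C5: sp
C6: sp
C7: sp3
C8: sp3
C1, C2, C3, C4 → 4 sp2 carbons.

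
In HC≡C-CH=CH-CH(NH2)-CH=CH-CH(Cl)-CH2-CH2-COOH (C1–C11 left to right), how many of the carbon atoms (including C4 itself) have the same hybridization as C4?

C4 is sp2 (one π bond).
C1: sp
C2: sp
C3: sp2 ✓
C4: sp2 ✓
C5: sp3
C6: sp2 ✓
C7: sp2 ✓
C8: sp3
C9: sp3
C10: sp3
C11: sp2 ✓
5 carbons are sp2.

5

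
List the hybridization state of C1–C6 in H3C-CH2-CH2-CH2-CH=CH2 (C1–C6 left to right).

C1 carries 4 σ bonds, giving a steric number of 4, so it is sp3.
C2: 4 σ bonds — 4 electron domains, sp3.
C3: 4 σ bonds — 4 electron domains, sp3.
C4: 4 σ bonds — 4 electron domains, sp3.
C5: 3 σ bonds, plus one π bond — 3 electron domains, sp2.
C6: 3 σ bonds, plus one π bond; 3 regions of electron density → sp2.

C1 sp3, C2 sp3, C3 sp3, C4 sp3, C5 sp2, C6 sp2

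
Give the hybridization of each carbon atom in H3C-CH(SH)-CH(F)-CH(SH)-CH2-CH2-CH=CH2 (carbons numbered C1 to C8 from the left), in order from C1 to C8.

C1 sp3, C2 sp3, C3 sp3, C4 sp3, C5 sp3, C6 sp3, C7 sp2, C8 sp2

C1 is sp3: 4 σ bonds, 4 electron-density regions.
C2 carries 4 σ bonds, giving a steric number of 4, so it is sp3.
C3 (4 σ bonds) has steric number 4: sp3.
C4: 4 σ bonds — 4 electron domains, sp3.
C5 is sp3: 4 σ bonds, 4 electron-density regions.
C6: 4 σ bonds; 4 regions of electron density → sp3.
C7 has 3 σ bonds, plus one π bond: steric number 3 → sp2.
C8 carries 3 σ bonds, plus one π bond, giving a steric number of 3, so it is sp2.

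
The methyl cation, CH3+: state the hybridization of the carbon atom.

sp2

Three σ bonds to H, empty p orbital → sp2, trigonal planar.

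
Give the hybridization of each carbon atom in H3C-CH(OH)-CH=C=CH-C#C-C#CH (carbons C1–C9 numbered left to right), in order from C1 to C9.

C1: 4 σ bonds; 4 regions of electron density → sp3.
C2 — 4 σ bonds. Steric number 4, so sp3.
C3 is sp2: 3 σ bonds, plus one π bond, 3 electron-density regions.
C4 has 2 σ bonds, plus two π bonds: steric number 2 → sp.
C5 (3 σ bonds, plus one π bond) has steric number 3: sp2.
C6: 2 σ bonds, plus two π bonds — 2 electron domains, sp.
C7: 2 σ bonds, plus two π bonds — 2 electron domains, sp.
C8: 2 σ bonds, plus two π bonds — 2 electron domains, sp.
C9 (2 σ bonds, plus two π bonds) has steric number 2: sp.

C1 sp3, C2 sp3, C3 sp2, C4 sp, C5 sp2, C6 sp, C7 sp, C8 sp, C9 sp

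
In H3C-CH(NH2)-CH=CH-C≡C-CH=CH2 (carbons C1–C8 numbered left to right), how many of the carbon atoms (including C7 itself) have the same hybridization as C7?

C7 is sp2 (one π bond).
C1: sp3
C2: sp3
C3: sp2 ✓
C4: sp2 ✓
C5: sp
C6: sp
C7: sp2 ✓
C8: sp2 ✓
4 carbons are sp2.

4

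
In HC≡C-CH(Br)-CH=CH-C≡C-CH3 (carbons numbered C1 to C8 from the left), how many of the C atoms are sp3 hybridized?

2

C1: sp
C2: sp
C3: sp3 ✓
C4: sp2
C5: sp2
C6: sp
C7: sp
C8: sp3 ✓
C3, C8 → 2 sp3 carbons.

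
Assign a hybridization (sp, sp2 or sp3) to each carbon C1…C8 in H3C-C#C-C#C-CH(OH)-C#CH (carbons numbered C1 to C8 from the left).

C1 sp3, C2 sp, C3 sp, C4 sp, C5 sp, C6 sp3, C7 sp, C8 sp

C1 — 4 σ bonds. Steric number 4, so sp3.
C2 — 2 σ bonds, plus two π bonds. Steric number 2, so sp.
C3 is sp: 2 σ bonds, plus two π bonds, 2 electron-density regions.
C4 carries 2 σ bonds, plus two π bonds, giving a steric number of 2, so it is sp.
C5 has 2 σ bonds, plus two π bonds: steric number 2 → sp.
C6 is sp3: 4 σ bonds, 4 electron-density regions.
C7: 2 σ bonds, plus two π bonds — 2 electron domains, sp.
C8 (2 σ bonds, plus two π bonds) has steric number 2: sp.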